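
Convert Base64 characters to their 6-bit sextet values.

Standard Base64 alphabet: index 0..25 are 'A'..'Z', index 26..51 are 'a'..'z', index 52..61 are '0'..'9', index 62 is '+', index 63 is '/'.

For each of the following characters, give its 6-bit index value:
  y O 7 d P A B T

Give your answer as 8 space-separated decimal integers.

Answer: 50 14 59 29 15 0 1 19

Derivation:
'y': a..z range, 26 + ord('y') − ord('a') = 50
'O': A..Z range, ord('O') − ord('A') = 14
'7': 0..9 range, 52 + ord('7') − ord('0') = 59
'd': a..z range, 26 + ord('d') − ord('a') = 29
'P': A..Z range, ord('P') − ord('A') = 15
'A': A..Z range, ord('A') − ord('A') = 0
'B': A..Z range, ord('B') − ord('A') = 1
'T': A..Z range, ord('T') − ord('A') = 19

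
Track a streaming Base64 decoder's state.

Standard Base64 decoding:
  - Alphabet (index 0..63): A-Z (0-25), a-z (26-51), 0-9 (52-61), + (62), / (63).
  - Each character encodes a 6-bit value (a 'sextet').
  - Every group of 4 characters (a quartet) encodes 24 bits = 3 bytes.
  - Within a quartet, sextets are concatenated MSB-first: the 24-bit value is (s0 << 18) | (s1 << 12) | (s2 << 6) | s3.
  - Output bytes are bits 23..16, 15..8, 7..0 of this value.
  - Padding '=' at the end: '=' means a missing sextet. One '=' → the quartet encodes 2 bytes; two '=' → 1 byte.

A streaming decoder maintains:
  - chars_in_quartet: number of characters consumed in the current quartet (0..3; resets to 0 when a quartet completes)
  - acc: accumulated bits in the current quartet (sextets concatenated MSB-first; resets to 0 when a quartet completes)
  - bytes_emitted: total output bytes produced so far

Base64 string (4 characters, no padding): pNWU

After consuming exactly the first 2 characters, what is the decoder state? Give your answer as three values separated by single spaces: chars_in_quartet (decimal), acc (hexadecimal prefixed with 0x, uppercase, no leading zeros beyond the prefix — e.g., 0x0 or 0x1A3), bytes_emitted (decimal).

Answer: 2 0xA4D 0

Derivation:
After char 0 ('p'=41): chars_in_quartet=1 acc=0x29 bytes_emitted=0
After char 1 ('N'=13): chars_in_quartet=2 acc=0xA4D bytes_emitted=0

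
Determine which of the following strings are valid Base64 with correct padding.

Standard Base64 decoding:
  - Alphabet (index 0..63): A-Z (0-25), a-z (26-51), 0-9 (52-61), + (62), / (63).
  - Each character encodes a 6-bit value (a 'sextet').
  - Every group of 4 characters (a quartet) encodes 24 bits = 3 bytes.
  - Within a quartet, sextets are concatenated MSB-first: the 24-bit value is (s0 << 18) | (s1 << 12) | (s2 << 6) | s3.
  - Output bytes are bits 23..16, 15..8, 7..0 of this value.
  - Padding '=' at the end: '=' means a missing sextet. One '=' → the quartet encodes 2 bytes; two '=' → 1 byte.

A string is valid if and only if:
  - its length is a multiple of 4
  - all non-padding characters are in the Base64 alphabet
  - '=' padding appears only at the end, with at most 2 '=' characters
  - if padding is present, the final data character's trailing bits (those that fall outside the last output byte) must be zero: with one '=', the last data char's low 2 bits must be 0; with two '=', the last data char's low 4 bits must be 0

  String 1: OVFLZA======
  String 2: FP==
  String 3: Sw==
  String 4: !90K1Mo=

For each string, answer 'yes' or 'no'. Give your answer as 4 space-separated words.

Answer: no no yes no

Derivation:
String 1: 'OVFLZA======' → invalid (6 pad chars (max 2))
String 2: 'FP==' → invalid (bad trailing bits)
String 3: 'Sw==' → valid
String 4: '!90K1Mo=' → invalid (bad char(s): ['!'])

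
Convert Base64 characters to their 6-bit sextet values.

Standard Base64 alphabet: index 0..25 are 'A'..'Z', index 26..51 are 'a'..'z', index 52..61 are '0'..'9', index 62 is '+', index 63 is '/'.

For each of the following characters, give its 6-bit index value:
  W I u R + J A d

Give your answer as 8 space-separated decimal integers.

Answer: 22 8 46 17 62 9 0 29

Derivation:
'W': A..Z range, ord('W') − ord('A') = 22
'I': A..Z range, ord('I') − ord('A') = 8
'u': a..z range, 26 + ord('u') − ord('a') = 46
'R': A..Z range, ord('R') − ord('A') = 17
'+': index 62
'J': A..Z range, ord('J') − ord('A') = 9
'A': A..Z range, ord('A') − ord('A') = 0
'd': a..z range, 26 + ord('d') − ord('a') = 29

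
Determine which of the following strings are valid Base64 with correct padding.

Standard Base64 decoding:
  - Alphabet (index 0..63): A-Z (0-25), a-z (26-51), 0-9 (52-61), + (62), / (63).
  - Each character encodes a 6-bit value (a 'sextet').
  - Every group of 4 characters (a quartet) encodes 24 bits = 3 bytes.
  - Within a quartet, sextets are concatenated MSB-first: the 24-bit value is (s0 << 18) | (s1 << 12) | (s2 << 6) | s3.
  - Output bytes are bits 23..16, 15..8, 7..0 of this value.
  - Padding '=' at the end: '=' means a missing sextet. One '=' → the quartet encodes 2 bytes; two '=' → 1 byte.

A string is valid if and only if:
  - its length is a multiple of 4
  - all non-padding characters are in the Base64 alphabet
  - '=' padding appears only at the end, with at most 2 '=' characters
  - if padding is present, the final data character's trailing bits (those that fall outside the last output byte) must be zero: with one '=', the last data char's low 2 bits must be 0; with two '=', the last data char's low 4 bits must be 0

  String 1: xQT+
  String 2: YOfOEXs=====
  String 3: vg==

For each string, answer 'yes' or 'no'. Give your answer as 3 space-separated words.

Answer: yes no yes

Derivation:
String 1: 'xQT+' → valid
String 2: 'YOfOEXs=====' → invalid (5 pad chars (max 2))
String 3: 'vg==' → valid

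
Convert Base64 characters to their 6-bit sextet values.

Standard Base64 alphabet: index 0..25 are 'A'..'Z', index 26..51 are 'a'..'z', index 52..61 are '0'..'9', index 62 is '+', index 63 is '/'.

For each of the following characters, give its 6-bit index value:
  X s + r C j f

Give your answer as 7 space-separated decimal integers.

'X': A..Z range, ord('X') − ord('A') = 23
's': a..z range, 26 + ord('s') − ord('a') = 44
'+': index 62
'r': a..z range, 26 + ord('r') − ord('a') = 43
'C': A..Z range, ord('C') − ord('A') = 2
'j': a..z range, 26 + ord('j') − ord('a') = 35
'f': a..z range, 26 + ord('f') − ord('a') = 31

Answer: 23 44 62 43 2 35 31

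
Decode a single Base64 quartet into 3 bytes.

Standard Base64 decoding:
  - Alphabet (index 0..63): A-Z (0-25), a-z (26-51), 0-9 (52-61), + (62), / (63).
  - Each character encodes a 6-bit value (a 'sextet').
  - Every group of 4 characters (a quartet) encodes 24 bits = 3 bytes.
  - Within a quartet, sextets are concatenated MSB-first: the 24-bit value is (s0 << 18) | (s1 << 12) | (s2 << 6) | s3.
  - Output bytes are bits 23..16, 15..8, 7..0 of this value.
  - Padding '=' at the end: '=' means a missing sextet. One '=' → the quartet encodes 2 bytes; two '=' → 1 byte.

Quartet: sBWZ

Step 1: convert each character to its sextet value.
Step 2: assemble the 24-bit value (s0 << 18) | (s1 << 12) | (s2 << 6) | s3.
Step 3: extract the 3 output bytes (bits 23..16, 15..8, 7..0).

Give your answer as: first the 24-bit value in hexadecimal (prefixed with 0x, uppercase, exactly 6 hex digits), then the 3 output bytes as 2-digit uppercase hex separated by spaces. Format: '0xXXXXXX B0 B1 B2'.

Answer: 0xB01599 B0 15 99

Derivation:
Sextets: s=44, B=1, W=22, Z=25
24-bit: (44<<18) | (1<<12) | (22<<6) | 25
      = 0xB00000 | 0x001000 | 0x000580 | 0x000019
      = 0xB01599
Bytes: (v>>16)&0xFF=B0, (v>>8)&0xFF=15, v&0xFF=99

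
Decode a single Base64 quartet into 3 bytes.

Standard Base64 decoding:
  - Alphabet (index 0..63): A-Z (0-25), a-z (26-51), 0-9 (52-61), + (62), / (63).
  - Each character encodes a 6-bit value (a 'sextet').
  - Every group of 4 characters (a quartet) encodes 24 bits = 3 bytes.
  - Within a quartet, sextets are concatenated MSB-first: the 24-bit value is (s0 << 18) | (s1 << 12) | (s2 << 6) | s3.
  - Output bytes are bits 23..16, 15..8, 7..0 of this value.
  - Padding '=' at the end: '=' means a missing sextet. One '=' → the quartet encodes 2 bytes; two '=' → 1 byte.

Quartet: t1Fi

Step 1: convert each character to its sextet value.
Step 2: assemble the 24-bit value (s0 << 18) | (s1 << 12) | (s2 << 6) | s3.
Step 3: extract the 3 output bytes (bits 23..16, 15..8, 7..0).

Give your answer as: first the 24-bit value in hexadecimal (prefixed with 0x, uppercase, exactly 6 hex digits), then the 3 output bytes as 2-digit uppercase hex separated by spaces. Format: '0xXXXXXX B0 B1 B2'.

Sextets: t=45, 1=53, F=5, i=34
24-bit: (45<<18) | (53<<12) | (5<<6) | 34
      = 0xB40000 | 0x035000 | 0x000140 | 0x000022
      = 0xB75162
Bytes: (v>>16)&0xFF=B7, (v>>8)&0xFF=51, v&0xFF=62

Answer: 0xB75162 B7 51 62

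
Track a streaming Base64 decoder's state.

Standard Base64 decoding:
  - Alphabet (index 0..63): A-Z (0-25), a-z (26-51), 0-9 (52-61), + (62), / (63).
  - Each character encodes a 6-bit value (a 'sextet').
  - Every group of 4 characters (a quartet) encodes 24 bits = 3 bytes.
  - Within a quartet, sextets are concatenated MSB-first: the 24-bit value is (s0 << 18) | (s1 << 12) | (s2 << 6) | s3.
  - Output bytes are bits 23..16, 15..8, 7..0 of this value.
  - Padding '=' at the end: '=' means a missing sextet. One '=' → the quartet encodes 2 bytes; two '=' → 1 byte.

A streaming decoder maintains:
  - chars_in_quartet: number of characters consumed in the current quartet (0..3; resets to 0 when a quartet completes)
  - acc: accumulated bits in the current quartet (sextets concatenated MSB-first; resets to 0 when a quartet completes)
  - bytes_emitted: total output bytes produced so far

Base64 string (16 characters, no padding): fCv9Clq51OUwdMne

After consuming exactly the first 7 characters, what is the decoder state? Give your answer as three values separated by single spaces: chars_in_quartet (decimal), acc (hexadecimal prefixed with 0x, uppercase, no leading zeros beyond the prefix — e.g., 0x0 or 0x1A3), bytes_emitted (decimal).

Answer: 3 0x296A 3

Derivation:
After char 0 ('f'=31): chars_in_quartet=1 acc=0x1F bytes_emitted=0
After char 1 ('C'=2): chars_in_quartet=2 acc=0x7C2 bytes_emitted=0
After char 2 ('v'=47): chars_in_quartet=3 acc=0x1F0AF bytes_emitted=0
After char 3 ('9'=61): chars_in_quartet=4 acc=0x7C2BFD -> emit 7C 2B FD, reset; bytes_emitted=3
After char 4 ('C'=2): chars_in_quartet=1 acc=0x2 bytes_emitted=3
After char 5 ('l'=37): chars_in_quartet=2 acc=0xA5 bytes_emitted=3
After char 6 ('q'=42): chars_in_quartet=3 acc=0x296A bytes_emitted=3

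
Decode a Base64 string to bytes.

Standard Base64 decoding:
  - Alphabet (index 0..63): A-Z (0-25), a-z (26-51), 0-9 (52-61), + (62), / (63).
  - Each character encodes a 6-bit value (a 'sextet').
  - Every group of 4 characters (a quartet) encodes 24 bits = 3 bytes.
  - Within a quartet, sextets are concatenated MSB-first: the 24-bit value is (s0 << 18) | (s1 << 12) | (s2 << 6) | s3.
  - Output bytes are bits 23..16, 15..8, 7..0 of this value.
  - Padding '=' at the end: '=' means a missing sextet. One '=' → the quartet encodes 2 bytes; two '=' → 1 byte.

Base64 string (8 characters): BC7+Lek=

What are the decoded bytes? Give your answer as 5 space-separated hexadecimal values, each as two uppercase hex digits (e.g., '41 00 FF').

After char 0 ('B'=1): chars_in_quartet=1 acc=0x1 bytes_emitted=0
After char 1 ('C'=2): chars_in_quartet=2 acc=0x42 bytes_emitted=0
After char 2 ('7'=59): chars_in_quartet=3 acc=0x10BB bytes_emitted=0
After char 3 ('+'=62): chars_in_quartet=4 acc=0x42EFE -> emit 04 2E FE, reset; bytes_emitted=3
After char 4 ('L'=11): chars_in_quartet=1 acc=0xB bytes_emitted=3
After char 5 ('e'=30): chars_in_quartet=2 acc=0x2DE bytes_emitted=3
After char 6 ('k'=36): chars_in_quartet=3 acc=0xB7A4 bytes_emitted=3
Padding '=': partial quartet acc=0xB7A4 -> emit 2D E9; bytes_emitted=5

Answer: 04 2E FE 2D E9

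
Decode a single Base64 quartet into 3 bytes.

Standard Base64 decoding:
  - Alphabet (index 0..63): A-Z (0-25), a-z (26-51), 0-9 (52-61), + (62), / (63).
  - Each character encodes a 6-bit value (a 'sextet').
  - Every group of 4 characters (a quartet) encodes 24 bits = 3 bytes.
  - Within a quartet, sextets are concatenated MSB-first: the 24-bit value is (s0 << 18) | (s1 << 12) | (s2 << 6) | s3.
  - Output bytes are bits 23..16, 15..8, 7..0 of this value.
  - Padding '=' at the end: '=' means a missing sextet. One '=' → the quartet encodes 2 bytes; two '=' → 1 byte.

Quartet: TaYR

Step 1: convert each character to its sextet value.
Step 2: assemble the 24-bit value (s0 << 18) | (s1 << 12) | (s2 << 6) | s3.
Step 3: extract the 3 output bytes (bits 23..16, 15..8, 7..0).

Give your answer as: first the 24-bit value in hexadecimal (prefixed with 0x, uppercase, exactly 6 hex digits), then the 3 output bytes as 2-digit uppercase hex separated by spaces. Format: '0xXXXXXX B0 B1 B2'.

Answer: 0x4DA611 4D A6 11

Derivation:
Sextets: T=19, a=26, Y=24, R=17
24-bit: (19<<18) | (26<<12) | (24<<6) | 17
      = 0x4C0000 | 0x01A000 | 0x000600 | 0x000011
      = 0x4DA611
Bytes: (v>>16)&0xFF=4D, (v>>8)&0xFF=A6, v&0xFF=11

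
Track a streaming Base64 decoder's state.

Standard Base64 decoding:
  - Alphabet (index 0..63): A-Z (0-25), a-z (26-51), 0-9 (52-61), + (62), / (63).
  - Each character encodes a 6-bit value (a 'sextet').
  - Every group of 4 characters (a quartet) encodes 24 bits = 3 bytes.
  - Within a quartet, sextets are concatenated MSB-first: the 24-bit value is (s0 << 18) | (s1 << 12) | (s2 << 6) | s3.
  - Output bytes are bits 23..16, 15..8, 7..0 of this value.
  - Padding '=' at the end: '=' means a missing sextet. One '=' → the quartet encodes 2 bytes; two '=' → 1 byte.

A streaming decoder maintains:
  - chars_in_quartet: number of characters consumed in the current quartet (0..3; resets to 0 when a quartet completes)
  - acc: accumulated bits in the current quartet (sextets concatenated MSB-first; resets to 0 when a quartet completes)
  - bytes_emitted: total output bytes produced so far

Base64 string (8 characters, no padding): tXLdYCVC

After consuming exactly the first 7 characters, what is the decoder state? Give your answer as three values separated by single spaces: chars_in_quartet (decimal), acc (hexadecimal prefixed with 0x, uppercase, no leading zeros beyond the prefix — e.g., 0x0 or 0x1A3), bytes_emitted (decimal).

After char 0 ('t'=45): chars_in_quartet=1 acc=0x2D bytes_emitted=0
After char 1 ('X'=23): chars_in_quartet=2 acc=0xB57 bytes_emitted=0
After char 2 ('L'=11): chars_in_quartet=3 acc=0x2D5CB bytes_emitted=0
After char 3 ('d'=29): chars_in_quartet=4 acc=0xB572DD -> emit B5 72 DD, reset; bytes_emitted=3
After char 4 ('Y'=24): chars_in_quartet=1 acc=0x18 bytes_emitted=3
After char 5 ('C'=2): chars_in_quartet=2 acc=0x602 bytes_emitted=3
After char 6 ('V'=21): chars_in_quartet=3 acc=0x18095 bytes_emitted=3

Answer: 3 0x18095 3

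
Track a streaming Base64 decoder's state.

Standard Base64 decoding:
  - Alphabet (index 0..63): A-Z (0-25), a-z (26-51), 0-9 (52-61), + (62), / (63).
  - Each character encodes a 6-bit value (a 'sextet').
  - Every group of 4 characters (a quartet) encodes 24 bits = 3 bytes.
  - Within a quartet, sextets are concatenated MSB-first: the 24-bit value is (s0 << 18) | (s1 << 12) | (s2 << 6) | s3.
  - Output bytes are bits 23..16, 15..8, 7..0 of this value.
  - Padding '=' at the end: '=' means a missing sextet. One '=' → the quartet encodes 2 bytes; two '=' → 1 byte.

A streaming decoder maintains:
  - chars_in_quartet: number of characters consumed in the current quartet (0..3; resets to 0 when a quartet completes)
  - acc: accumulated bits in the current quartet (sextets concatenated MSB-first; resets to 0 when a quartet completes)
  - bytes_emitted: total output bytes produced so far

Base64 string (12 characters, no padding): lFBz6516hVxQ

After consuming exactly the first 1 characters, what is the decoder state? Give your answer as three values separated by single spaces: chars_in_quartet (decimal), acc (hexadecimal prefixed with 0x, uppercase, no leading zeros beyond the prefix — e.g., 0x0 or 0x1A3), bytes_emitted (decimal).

Answer: 1 0x25 0

Derivation:
After char 0 ('l'=37): chars_in_quartet=1 acc=0x25 bytes_emitted=0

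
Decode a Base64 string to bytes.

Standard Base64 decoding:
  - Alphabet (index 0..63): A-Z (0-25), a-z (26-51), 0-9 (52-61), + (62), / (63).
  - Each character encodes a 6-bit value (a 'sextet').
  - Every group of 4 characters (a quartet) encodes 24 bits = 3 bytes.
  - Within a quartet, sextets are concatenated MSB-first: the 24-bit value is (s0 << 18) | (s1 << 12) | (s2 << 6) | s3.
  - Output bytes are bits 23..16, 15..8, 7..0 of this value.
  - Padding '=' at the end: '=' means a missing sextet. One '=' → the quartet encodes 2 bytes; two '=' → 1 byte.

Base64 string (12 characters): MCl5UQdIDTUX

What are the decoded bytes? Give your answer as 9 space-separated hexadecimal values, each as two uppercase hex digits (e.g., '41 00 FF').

After char 0 ('M'=12): chars_in_quartet=1 acc=0xC bytes_emitted=0
After char 1 ('C'=2): chars_in_quartet=2 acc=0x302 bytes_emitted=0
After char 2 ('l'=37): chars_in_quartet=3 acc=0xC0A5 bytes_emitted=0
After char 3 ('5'=57): chars_in_quartet=4 acc=0x302979 -> emit 30 29 79, reset; bytes_emitted=3
After char 4 ('U'=20): chars_in_quartet=1 acc=0x14 bytes_emitted=3
After char 5 ('Q'=16): chars_in_quartet=2 acc=0x510 bytes_emitted=3
After char 6 ('d'=29): chars_in_quartet=3 acc=0x1441D bytes_emitted=3
After char 7 ('I'=8): chars_in_quartet=4 acc=0x510748 -> emit 51 07 48, reset; bytes_emitted=6
After char 8 ('D'=3): chars_in_quartet=1 acc=0x3 bytes_emitted=6
After char 9 ('T'=19): chars_in_quartet=2 acc=0xD3 bytes_emitted=6
After char 10 ('U'=20): chars_in_quartet=3 acc=0x34D4 bytes_emitted=6
After char 11 ('X'=23): chars_in_quartet=4 acc=0xD3517 -> emit 0D 35 17, reset; bytes_emitted=9

Answer: 30 29 79 51 07 48 0D 35 17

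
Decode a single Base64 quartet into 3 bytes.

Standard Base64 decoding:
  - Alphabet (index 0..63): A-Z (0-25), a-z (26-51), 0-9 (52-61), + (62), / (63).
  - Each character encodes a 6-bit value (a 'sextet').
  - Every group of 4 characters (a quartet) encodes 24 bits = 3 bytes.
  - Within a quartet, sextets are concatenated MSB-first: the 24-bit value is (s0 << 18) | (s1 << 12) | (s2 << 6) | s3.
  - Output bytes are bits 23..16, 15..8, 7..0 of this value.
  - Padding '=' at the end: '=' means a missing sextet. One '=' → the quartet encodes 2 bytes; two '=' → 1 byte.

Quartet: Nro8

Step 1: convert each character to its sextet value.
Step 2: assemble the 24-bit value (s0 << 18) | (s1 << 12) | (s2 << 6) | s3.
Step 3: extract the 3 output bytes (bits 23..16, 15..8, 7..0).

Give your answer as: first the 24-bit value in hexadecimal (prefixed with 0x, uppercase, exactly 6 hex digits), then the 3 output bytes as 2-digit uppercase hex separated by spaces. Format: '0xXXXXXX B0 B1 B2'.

Answer: 0x36BA3C 36 BA 3C

Derivation:
Sextets: N=13, r=43, o=40, 8=60
24-bit: (13<<18) | (43<<12) | (40<<6) | 60
      = 0x340000 | 0x02B000 | 0x000A00 | 0x00003C
      = 0x36BA3C
Bytes: (v>>16)&0xFF=36, (v>>8)&0xFF=BA, v&0xFF=3C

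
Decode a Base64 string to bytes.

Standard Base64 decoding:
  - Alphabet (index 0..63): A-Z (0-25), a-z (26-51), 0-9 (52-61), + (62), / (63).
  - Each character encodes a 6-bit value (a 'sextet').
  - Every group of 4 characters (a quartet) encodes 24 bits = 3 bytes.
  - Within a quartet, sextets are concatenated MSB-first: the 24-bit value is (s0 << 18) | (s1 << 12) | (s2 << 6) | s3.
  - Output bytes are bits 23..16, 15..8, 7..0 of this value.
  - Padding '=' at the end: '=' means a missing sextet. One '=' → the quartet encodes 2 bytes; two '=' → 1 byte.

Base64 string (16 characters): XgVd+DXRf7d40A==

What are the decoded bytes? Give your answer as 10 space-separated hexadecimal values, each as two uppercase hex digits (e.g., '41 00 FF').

Answer: 5E 05 5D F8 35 D1 7F B7 78 D0

Derivation:
After char 0 ('X'=23): chars_in_quartet=1 acc=0x17 bytes_emitted=0
After char 1 ('g'=32): chars_in_quartet=2 acc=0x5E0 bytes_emitted=0
After char 2 ('V'=21): chars_in_quartet=3 acc=0x17815 bytes_emitted=0
After char 3 ('d'=29): chars_in_quartet=4 acc=0x5E055D -> emit 5E 05 5D, reset; bytes_emitted=3
After char 4 ('+'=62): chars_in_quartet=1 acc=0x3E bytes_emitted=3
After char 5 ('D'=3): chars_in_quartet=2 acc=0xF83 bytes_emitted=3
After char 6 ('X'=23): chars_in_quartet=3 acc=0x3E0D7 bytes_emitted=3
After char 7 ('R'=17): chars_in_quartet=4 acc=0xF835D1 -> emit F8 35 D1, reset; bytes_emitted=6
After char 8 ('f'=31): chars_in_quartet=1 acc=0x1F bytes_emitted=6
After char 9 ('7'=59): chars_in_quartet=2 acc=0x7FB bytes_emitted=6
After char 10 ('d'=29): chars_in_quartet=3 acc=0x1FEDD bytes_emitted=6
After char 11 ('4'=56): chars_in_quartet=4 acc=0x7FB778 -> emit 7F B7 78, reset; bytes_emitted=9
After char 12 ('0'=52): chars_in_quartet=1 acc=0x34 bytes_emitted=9
After char 13 ('A'=0): chars_in_quartet=2 acc=0xD00 bytes_emitted=9
Padding '==': partial quartet acc=0xD00 -> emit D0; bytes_emitted=10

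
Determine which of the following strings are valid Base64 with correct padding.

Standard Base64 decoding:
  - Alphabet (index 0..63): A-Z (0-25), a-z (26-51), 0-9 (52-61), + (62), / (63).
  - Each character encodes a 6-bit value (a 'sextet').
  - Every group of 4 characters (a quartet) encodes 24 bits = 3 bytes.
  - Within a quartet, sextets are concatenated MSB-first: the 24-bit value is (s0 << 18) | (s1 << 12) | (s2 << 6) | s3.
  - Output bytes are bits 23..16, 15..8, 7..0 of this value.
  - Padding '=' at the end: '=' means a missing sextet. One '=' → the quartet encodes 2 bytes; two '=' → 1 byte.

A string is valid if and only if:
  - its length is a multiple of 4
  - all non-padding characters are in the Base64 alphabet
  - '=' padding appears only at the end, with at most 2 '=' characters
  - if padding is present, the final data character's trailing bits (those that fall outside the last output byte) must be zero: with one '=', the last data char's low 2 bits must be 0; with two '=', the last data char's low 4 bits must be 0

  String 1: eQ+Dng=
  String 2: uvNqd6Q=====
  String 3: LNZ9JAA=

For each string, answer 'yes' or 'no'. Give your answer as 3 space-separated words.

Answer: no no yes

Derivation:
String 1: 'eQ+Dng=' → invalid (len=7 not mult of 4)
String 2: 'uvNqd6Q=====' → invalid (5 pad chars (max 2))
String 3: 'LNZ9JAA=' → valid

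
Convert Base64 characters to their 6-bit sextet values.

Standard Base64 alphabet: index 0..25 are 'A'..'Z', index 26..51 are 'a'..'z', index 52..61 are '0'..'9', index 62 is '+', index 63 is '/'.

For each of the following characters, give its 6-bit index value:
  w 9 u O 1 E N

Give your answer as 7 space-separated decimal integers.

Answer: 48 61 46 14 53 4 13

Derivation:
'w': a..z range, 26 + ord('w') − ord('a') = 48
'9': 0..9 range, 52 + ord('9') − ord('0') = 61
'u': a..z range, 26 + ord('u') − ord('a') = 46
'O': A..Z range, ord('O') − ord('A') = 14
'1': 0..9 range, 52 + ord('1') − ord('0') = 53
'E': A..Z range, ord('E') − ord('A') = 4
'N': A..Z range, ord('N') − ord('A') = 13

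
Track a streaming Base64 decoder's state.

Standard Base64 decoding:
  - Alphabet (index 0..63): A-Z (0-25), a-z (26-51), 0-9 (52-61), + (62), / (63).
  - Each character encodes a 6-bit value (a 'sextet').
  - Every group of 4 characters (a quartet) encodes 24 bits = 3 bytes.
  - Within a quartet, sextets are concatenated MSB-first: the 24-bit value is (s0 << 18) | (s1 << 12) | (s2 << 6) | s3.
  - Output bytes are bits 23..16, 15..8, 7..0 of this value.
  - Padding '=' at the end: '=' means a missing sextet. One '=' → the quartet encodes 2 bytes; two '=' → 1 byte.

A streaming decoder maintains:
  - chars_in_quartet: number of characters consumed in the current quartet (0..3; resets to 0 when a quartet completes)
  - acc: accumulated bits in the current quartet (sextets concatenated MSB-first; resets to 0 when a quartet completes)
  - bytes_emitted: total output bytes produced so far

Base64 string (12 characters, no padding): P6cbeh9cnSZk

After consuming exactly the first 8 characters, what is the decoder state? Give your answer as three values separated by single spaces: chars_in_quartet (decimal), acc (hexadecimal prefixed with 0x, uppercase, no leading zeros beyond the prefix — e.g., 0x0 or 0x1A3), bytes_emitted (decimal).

After char 0 ('P'=15): chars_in_quartet=1 acc=0xF bytes_emitted=0
After char 1 ('6'=58): chars_in_quartet=2 acc=0x3FA bytes_emitted=0
After char 2 ('c'=28): chars_in_quartet=3 acc=0xFE9C bytes_emitted=0
After char 3 ('b'=27): chars_in_quartet=4 acc=0x3FA71B -> emit 3F A7 1B, reset; bytes_emitted=3
After char 4 ('e'=30): chars_in_quartet=1 acc=0x1E bytes_emitted=3
After char 5 ('h'=33): chars_in_quartet=2 acc=0x7A1 bytes_emitted=3
After char 6 ('9'=61): chars_in_quartet=3 acc=0x1E87D bytes_emitted=3
After char 7 ('c'=28): chars_in_quartet=4 acc=0x7A1F5C -> emit 7A 1F 5C, reset; bytes_emitted=6

Answer: 0 0x0 6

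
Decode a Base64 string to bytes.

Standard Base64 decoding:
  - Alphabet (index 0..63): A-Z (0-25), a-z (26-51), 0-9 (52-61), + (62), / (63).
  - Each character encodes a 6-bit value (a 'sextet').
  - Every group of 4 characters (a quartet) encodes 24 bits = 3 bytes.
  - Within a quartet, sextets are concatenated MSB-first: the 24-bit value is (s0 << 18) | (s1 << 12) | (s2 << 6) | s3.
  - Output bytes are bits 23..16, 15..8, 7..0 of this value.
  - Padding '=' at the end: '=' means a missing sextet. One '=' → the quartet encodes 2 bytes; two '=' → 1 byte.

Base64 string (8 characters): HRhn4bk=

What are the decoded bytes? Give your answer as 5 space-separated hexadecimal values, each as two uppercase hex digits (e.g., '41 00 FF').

Answer: 1D 18 67 E1 B9

Derivation:
After char 0 ('H'=7): chars_in_quartet=1 acc=0x7 bytes_emitted=0
After char 1 ('R'=17): chars_in_quartet=2 acc=0x1D1 bytes_emitted=0
After char 2 ('h'=33): chars_in_quartet=3 acc=0x7461 bytes_emitted=0
After char 3 ('n'=39): chars_in_quartet=4 acc=0x1D1867 -> emit 1D 18 67, reset; bytes_emitted=3
After char 4 ('4'=56): chars_in_quartet=1 acc=0x38 bytes_emitted=3
After char 5 ('b'=27): chars_in_quartet=2 acc=0xE1B bytes_emitted=3
After char 6 ('k'=36): chars_in_quartet=3 acc=0x386E4 bytes_emitted=3
Padding '=': partial quartet acc=0x386E4 -> emit E1 B9; bytes_emitted=5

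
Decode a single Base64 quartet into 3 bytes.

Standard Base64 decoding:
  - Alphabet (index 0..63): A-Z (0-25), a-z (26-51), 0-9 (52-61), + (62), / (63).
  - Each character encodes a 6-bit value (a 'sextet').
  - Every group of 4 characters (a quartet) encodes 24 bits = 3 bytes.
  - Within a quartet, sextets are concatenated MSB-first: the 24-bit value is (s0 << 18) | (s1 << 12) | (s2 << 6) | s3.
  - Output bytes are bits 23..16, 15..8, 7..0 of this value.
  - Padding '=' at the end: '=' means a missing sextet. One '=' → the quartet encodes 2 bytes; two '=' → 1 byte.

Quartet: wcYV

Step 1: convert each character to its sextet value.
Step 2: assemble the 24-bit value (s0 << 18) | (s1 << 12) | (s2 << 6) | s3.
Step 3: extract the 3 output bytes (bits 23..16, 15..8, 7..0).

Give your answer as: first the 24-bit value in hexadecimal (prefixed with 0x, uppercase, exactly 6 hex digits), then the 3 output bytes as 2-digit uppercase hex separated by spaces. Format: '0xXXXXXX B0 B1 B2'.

Sextets: w=48, c=28, Y=24, V=21
24-bit: (48<<18) | (28<<12) | (24<<6) | 21
      = 0xC00000 | 0x01C000 | 0x000600 | 0x000015
      = 0xC1C615
Bytes: (v>>16)&0xFF=C1, (v>>8)&0xFF=C6, v&0xFF=15

Answer: 0xC1C615 C1 C6 15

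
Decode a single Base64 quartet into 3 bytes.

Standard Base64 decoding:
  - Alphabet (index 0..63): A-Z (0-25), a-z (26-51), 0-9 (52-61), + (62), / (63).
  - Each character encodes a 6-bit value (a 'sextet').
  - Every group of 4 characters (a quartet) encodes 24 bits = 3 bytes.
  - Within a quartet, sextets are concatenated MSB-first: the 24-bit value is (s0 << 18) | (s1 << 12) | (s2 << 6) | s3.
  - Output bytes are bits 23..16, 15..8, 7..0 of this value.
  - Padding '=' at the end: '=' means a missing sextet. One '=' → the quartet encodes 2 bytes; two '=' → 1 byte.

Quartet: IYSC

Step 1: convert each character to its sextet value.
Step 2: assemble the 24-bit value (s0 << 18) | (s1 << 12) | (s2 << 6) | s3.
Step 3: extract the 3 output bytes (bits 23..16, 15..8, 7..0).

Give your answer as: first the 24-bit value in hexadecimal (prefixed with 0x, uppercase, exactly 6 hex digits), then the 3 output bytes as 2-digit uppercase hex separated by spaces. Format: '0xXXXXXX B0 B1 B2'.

Sextets: I=8, Y=24, S=18, C=2
24-bit: (8<<18) | (24<<12) | (18<<6) | 2
      = 0x200000 | 0x018000 | 0x000480 | 0x000002
      = 0x218482
Bytes: (v>>16)&0xFF=21, (v>>8)&0xFF=84, v&0xFF=82

Answer: 0x218482 21 84 82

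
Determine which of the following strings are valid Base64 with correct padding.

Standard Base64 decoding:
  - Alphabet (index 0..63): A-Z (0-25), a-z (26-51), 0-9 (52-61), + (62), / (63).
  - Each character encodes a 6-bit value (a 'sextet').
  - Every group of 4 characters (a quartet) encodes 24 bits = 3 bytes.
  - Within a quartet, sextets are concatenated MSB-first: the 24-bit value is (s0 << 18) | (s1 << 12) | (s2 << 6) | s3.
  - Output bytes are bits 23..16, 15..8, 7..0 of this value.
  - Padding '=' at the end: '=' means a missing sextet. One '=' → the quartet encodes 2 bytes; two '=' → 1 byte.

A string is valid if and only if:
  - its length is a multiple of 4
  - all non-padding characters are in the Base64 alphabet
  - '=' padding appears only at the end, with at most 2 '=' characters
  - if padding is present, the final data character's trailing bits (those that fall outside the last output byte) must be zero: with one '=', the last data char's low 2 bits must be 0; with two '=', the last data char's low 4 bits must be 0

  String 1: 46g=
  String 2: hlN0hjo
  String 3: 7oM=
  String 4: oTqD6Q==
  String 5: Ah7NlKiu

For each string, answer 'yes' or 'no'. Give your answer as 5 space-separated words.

Answer: yes no yes yes yes

Derivation:
String 1: '46g=' → valid
String 2: 'hlN0hjo' → invalid (len=7 not mult of 4)
String 3: '7oM=' → valid
String 4: 'oTqD6Q==' → valid
String 5: 'Ah7NlKiu' → valid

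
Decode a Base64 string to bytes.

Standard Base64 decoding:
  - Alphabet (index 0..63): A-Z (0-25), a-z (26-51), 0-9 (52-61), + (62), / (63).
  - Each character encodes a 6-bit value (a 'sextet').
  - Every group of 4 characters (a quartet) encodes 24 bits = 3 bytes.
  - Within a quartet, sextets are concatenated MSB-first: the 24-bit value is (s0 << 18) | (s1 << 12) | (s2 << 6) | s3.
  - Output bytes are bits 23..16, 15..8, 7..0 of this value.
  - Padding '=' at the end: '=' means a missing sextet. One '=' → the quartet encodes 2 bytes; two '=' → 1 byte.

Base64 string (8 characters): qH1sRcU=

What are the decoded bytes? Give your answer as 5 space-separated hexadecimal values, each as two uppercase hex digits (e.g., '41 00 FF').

After char 0 ('q'=42): chars_in_quartet=1 acc=0x2A bytes_emitted=0
After char 1 ('H'=7): chars_in_quartet=2 acc=0xA87 bytes_emitted=0
After char 2 ('1'=53): chars_in_quartet=3 acc=0x2A1F5 bytes_emitted=0
After char 3 ('s'=44): chars_in_quartet=4 acc=0xA87D6C -> emit A8 7D 6C, reset; bytes_emitted=3
After char 4 ('R'=17): chars_in_quartet=1 acc=0x11 bytes_emitted=3
After char 5 ('c'=28): chars_in_quartet=2 acc=0x45C bytes_emitted=3
After char 6 ('U'=20): chars_in_quartet=3 acc=0x11714 bytes_emitted=3
Padding '=': partial quartet acc=0x11714 -> emit 45 C5; bytes_emitted=5

Answer: A8 7D 6C 45 C5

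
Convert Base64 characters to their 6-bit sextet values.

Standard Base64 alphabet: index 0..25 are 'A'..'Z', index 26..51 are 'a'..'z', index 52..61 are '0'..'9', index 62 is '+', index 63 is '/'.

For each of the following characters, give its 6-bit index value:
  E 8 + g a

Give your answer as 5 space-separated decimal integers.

'E': A..Z range, ord('E') − ord('A') = 4
'8': 0..9 range, 52 + ord('8') − ord('0') = 60
'+': index 62
'g': a..z range, 26 + ord('g') − ord('a') = 32
'a': a..z range, 26 + ord('a') − ord('a') = 26

Answer: 4 60 62 32 26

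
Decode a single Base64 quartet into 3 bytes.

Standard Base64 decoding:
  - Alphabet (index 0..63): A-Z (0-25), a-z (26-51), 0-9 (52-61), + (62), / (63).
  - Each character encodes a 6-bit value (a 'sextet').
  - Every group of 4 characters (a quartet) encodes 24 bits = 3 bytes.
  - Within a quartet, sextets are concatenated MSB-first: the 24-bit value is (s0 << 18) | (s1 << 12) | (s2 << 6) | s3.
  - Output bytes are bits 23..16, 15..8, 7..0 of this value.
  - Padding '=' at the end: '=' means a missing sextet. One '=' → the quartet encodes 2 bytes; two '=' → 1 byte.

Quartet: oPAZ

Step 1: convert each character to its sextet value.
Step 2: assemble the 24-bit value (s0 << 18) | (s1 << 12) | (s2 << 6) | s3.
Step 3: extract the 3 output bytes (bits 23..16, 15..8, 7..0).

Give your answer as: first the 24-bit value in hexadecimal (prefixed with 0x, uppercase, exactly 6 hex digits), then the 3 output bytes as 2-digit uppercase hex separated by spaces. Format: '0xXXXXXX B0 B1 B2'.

Answer: 0xA0F019 A0 F0 19

Derivation:
Sextets: o=40, P=15, A=0, Z=25
24-bit: (40<<18) | (15<<12) | (0<<6) | 25
      = 0xA00000 | 0x00F000 | 0x000000 | 0x000019
      = 0xA0F019
Bytes: (v>>16)&0xFF=A0, (v>>8)&0xFF=F0, v&0xFF=19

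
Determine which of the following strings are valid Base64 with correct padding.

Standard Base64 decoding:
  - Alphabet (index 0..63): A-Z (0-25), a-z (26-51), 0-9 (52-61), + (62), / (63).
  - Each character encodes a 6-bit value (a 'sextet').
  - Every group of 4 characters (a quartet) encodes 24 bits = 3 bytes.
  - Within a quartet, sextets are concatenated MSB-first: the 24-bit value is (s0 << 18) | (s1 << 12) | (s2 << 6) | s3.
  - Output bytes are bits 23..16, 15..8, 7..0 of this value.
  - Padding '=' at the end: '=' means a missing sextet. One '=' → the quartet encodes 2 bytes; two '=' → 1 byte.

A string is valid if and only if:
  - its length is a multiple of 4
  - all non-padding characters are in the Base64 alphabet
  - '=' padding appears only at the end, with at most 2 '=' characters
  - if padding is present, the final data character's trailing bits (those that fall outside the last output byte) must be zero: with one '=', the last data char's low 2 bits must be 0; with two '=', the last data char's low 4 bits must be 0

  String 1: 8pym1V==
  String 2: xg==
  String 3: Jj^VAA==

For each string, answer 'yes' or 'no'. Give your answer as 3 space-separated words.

String 1: '8pym1V==' → invalid (bad trailing bits)
String 2: 'xg==' → valid
String 3: 'Jj^VAA==' → invalid (bad char(s): ['^'])

Answer: no yes no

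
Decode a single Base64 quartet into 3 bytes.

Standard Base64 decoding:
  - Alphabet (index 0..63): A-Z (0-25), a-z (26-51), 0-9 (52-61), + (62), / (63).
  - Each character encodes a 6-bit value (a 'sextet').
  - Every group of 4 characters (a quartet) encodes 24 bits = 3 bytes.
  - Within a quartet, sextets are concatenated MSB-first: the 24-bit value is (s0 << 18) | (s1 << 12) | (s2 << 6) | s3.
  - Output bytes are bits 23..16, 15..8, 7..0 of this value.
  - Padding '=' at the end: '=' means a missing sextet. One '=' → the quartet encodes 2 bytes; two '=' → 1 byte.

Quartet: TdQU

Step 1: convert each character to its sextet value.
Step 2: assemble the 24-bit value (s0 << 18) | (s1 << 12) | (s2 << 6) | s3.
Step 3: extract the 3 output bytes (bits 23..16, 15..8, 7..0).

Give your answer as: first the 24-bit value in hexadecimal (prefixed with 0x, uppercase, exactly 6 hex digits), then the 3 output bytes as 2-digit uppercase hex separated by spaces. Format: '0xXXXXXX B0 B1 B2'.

Sextets: T=19, d=29, Q=16, U=20
24-bit: (19<<18) | (29<<12) | (16<<6) | 20
      = 0x4C0000 | 0x01D000 | 0x000400 | 0x000014
      = 0x4DD414
Bytes: (v>>16)&0xFF=4D, (v>>8)&0xFF=D4, v&0xFF=14

Answer: 0x4DD414 4D D4 14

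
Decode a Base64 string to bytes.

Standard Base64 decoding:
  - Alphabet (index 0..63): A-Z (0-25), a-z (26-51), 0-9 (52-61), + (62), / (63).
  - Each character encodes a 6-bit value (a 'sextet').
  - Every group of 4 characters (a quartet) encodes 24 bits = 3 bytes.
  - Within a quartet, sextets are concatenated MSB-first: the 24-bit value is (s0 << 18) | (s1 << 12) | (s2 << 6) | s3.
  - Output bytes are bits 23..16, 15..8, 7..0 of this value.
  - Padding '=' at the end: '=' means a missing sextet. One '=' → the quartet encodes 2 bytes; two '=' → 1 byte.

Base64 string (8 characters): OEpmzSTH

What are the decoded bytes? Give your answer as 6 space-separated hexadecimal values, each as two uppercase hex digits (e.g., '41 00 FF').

Answer: 38 4A 66 CD 24 C7

Derivation:
After char 0 ('O'=14): chars_in_quartet=1 acc=0xE bytes_emitted=0
After char 1 ('E'=4): chars_in_quartet=2 acc=0x384 bytes_emitted=0
After char 2 ('p'=41): chars_in_quartet=3 acc=0xE129 bytes_emitted=0
After char 3 ('m'=38): chars_in_quartet=4 acc=0x384A66 -> emit 38 4A 66, reset; bytes_emitted=3
After char 4 ('z'=51): chars_in_quartet=1 acc=0x33 bytes_emitted=3
After char 5 ('S'=18): chars_in_quartet=2 acc=0xCD2 bytes_emitted=3
After char 6 ('T'=19): chars_in_quartet=3 acc=0x33493 bytes_emitted=3
After char 7 ('H'=7): chars_in_quartet=4 acc=0xCD24C7 -> emit CD 24 C7, reset; bytes_emitted=6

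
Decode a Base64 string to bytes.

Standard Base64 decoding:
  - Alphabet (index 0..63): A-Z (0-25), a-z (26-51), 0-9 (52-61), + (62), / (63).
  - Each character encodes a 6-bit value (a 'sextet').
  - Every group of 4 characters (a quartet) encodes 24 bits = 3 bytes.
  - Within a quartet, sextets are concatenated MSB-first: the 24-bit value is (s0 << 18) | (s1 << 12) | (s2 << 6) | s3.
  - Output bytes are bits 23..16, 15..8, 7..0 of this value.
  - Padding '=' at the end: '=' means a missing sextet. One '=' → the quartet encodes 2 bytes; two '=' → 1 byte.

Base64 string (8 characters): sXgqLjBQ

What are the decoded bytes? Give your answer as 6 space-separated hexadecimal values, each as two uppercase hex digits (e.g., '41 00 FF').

After char 0 ('s'=44): chars_in_quartet=1 acc=0x2C bytes_emitted=0
After char 1 ('X'=23): chars_in_quartet=2 acc=0xB17 bytes_emitted=0
After char 2 ('g'=32): chars_in_quartet=3 acc=0x2C5E0 bytes_emitted=0
After char 3 ('q'=42): chars_in_quartet=4 acc=0xB1782A -> emit B1 78 2A, reset; bytes_emitted=3
After char 4 ('L'=11): chars_in_quartet=1 acc=0xB bytes_emitted=3
After char 5 ('j'=35): chars_in_quartet=2 acc=0x2E3 bytes_emitted=3
After char 6 ('B'=1): chars_in_quartet=3 acc=0xB8C1 bytes_emitted=3
After char 7 ('Q'=16): chars_in_quartet=4 acc=0x2E3050 -> emit 2E 30 50, reset; bytes_emitted=6

Answer: B1 78 2A 2E 30 50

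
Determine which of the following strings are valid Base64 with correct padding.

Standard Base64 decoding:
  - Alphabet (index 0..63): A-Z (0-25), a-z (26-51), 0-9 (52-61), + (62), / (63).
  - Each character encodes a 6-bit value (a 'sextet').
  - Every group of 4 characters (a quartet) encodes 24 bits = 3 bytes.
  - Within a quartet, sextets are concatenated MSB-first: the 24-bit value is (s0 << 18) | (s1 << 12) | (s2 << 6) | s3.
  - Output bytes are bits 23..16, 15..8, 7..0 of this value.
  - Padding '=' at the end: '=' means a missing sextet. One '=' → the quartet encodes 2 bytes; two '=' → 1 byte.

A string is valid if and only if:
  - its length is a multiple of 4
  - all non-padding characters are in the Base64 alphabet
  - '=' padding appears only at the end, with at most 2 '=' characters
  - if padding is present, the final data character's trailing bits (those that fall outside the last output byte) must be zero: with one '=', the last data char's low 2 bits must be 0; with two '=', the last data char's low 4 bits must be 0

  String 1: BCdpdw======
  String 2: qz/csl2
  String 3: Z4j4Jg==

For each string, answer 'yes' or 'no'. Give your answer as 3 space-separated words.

String 1: 'BCdpdw======' → invalid (6 pad chars (max 2))
String 2: 'qz/csl2' → invalid (len=7 not mult of 4)
String 3: 'Z4j4Jg==' → valid

Answer: no no yes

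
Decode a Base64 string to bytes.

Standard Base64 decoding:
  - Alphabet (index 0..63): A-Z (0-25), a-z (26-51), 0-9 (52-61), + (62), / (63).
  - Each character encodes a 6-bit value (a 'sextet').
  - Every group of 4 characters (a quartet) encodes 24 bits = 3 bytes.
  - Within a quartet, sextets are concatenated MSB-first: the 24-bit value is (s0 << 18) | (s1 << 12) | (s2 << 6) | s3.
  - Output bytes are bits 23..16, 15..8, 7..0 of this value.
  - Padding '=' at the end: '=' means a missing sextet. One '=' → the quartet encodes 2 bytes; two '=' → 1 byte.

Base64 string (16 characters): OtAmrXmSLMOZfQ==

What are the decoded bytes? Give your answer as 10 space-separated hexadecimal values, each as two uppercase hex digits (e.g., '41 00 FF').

After char 0 ('O'=14): chars_in_quartet=1 acc=0xE bytes_emitted=0
After char 1 ('t'=45): chars_in_quartet=2 acc=0x3AD bytes_emitted=0
After char 2 ('A'=0): chars_in_quartet=3 acc=0xEB40 bytes_emitted=0
After char 3 ('m'=38): chars_in_quartet=4 acc=0x3AD026 -> emit 3A D0 26, reset; bytes_emitted=3
After char 4 ('r'=43): chars_in_quartet=1 acc=0x2B bytes_emitted=3
After char 5 ('X'=23): chars_in_quartet=2 acc=0xAD7 bytes_emitted=3
After char 6 ('m'=38): chars_in_quartet=3 acc=0x2B5E6 bytes_emitted=3
After char 7 ('S'=18): chars_in_quartet=4 acc=0xAD7992 -> emit AD 79 92, reset; bytes_emitted=6
After char 8 ('L'=11): chars_in_quartet=1 acc=0xB bytes_emitted=6
After char 9 ('M'=12): chars_in_quartet=2 acc=0x2CC bytes_emitted=6
After char 10 ('O'=14): chars_in_quartet=3 acc=0xB30E bytes_emitted=6
After char 11 ('Z'=25): chars_in_quartet=4 acc=0x2CC399 -> emit 2C C3 99, reset; bytes_emitted=9
After char 12 ('f'=31): chars_in_quartet=1 acc=0x1F bytes_emitted=9
After char 13 ('Q'=16): chars_in_quartet=2 acc=0x7D0 bytes_emitted=9
Padding '==': partial quartet acc=0x7D0 -> emit 7D; bytes_emitted=10

Answer: 3A D0 26 AD 79 92 2C C3 99 7D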